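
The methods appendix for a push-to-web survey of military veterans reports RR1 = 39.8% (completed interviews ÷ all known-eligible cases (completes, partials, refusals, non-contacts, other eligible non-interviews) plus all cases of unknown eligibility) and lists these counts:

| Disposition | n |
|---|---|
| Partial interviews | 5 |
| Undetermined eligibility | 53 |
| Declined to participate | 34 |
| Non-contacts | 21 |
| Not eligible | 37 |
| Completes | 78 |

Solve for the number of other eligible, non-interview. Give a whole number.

RR1 = 78 / D = 0.398
D = 78 / 0.398 = 196.0
Rest of base = 191
other eligible, non-interview = 196.0 − 191 ≈ 5

5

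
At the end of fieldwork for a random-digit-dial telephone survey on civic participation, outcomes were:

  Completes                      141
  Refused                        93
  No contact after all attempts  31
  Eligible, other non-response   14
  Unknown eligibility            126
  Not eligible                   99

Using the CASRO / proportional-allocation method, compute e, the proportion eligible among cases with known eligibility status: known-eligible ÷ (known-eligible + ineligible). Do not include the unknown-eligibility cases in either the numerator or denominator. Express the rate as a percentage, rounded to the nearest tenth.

73.8%

Eligible (known): 141 + 93 + 31 + 14 = 279
e = 279 / (279 + 99) = 279 / 378 = 0.7381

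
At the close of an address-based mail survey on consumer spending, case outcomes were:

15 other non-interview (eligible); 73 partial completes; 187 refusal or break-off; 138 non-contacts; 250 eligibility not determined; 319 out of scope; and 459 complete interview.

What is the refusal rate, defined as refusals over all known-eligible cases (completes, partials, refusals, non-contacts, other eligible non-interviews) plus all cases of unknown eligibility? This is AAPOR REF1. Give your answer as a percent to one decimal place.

16.7%

Num → 187
Base → 459 + 73 + 187 + 138 + 15 + 250 = 1122
REF1 = 187 / 1122 = 0.1667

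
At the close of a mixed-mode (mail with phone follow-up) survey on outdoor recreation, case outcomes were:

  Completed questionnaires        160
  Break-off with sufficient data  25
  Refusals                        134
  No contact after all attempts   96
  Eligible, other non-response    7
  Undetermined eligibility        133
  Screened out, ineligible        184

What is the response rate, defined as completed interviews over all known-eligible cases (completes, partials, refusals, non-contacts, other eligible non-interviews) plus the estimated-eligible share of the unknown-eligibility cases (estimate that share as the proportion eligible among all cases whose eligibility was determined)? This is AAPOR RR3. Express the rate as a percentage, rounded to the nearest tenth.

Num = 160
Known eligible = 160 + 25 + 134 + 96 + 7 = 422
e = 422 / (422 + 184) = 422 / 606 = 0.6964
Estimated eligible among unknowns = 0.6964 × 133 = 92.62
Denom = 422 + 92.62 = 514.62
RR3 = 160 / 514.62 = 0.3109

31.1%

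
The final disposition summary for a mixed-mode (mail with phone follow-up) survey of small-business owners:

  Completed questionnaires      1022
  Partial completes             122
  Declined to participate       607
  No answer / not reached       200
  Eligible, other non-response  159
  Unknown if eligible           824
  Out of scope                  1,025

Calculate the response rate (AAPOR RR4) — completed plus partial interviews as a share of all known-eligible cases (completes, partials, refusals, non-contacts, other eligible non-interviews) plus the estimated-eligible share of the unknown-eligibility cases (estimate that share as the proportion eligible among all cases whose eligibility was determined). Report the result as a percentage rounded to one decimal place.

Num = 1022 + 122 = 1144
Eligible (known) = 1022 + 122 + 607 + 200 + 159 = 2110
e = 2110 / (2110 + 1025) = 2110 / 3135 = 0.6730
e × U = 0.6730 × 824 = 554.55
Denom = 2110 + 554.55 = 2664.55
RR4 = 1144 / 2664.55 = 0.4293

42.9%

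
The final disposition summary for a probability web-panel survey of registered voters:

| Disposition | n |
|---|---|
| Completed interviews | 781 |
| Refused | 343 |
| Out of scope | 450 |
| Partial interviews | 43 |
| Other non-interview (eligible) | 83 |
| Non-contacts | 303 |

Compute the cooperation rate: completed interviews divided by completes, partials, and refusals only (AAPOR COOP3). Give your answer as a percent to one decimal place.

66.9%

Numerator → 781
Denom → 781 + 43 + 343 = 1167
COOP3 = 781 / 1167 = 0.6692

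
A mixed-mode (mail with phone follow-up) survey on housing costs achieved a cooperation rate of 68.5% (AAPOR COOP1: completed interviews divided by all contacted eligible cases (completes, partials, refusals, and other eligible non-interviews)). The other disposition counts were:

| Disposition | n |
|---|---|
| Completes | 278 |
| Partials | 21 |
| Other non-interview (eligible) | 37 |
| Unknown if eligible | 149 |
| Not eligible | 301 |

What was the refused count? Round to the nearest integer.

COOP1 = 278 / D = 0.685
D = 278 / 0.685 = 405.8
Rest of base = 336
refused = 405.8 − 336 ≈ 70

70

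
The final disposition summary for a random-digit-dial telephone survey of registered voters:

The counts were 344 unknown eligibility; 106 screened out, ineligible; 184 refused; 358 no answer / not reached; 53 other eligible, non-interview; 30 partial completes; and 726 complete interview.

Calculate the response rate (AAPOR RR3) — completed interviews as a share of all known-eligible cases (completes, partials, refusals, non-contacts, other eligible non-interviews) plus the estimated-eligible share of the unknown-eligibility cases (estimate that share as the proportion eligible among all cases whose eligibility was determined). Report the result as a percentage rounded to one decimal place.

43.5%

Numerator = 726
Determined eligible = 726 + 30 + 184 + 358 + 53 = 1351
e = 1351 / (1351 + 106) = 1351 / 1457 = 0.9272
Eligible share of unknowns = 0.9272 × 344 = 318.96
Denominator = 1351 + 318.96 = 1669.96
RR3 = 726 / 1669.96 = 0.4347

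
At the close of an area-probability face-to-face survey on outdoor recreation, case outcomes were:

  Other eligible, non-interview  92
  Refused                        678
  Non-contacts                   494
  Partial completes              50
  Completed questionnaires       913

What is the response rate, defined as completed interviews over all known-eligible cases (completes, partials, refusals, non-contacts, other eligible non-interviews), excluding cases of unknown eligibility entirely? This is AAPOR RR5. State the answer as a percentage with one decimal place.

Num: 913
Denom: 913 + 50 + 678 + 494 + 92 = 2227
RR5 = 913 / 2227 = 0.4100

41.0%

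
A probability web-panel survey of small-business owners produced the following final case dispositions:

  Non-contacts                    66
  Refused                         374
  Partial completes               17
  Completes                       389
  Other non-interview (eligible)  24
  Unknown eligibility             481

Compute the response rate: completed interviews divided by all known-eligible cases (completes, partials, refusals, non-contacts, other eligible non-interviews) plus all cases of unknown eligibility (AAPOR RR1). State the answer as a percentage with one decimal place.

Num = 389
Denominator = 389 + 17 + 374 + 66 + 24 + 481 = 1351
RR1 = 389 / 1351 = 0.2879

28.8%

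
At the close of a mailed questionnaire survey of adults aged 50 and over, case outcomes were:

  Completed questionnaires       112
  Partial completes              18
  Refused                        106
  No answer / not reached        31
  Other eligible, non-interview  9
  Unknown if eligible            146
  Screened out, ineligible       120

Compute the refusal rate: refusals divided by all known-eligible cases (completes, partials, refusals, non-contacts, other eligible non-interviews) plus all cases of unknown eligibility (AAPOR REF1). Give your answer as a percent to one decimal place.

25.1%

Numerator → 106
Denominator → 112 + 18 + 106 + 31 + 9 + 146 = 422
REF1 = 106 / 422 = 0.2512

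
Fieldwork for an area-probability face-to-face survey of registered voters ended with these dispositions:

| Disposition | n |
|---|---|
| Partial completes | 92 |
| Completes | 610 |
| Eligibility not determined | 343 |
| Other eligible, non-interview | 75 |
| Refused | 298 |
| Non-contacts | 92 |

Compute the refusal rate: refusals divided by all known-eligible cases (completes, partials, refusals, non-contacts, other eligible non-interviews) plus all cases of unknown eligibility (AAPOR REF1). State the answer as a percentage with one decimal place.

Top: 298
Denom: 610 + 92 + 298 + 92 + 75 + 343 = 1510
REF1 = 298 / 1510 = 0.1974

19.7%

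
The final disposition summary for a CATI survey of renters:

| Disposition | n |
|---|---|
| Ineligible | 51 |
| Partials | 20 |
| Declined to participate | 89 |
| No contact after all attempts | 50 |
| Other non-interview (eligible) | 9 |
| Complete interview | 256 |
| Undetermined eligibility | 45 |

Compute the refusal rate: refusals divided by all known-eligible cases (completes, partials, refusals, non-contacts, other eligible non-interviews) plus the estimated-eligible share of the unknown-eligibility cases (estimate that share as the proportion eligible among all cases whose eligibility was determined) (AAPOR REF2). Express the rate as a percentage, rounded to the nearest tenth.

Top: 89
Known eligible: 256 + 20 + 89 + 50 + 9 = 424
e = 424 / (424 + 51) = 424 / 475 = 0.8926
e × U: 0.8926 × 45 = 40.17
Denominator: 424 + 40.17 = 464.17
REF2 = 89 / 464.17 = 0.1917

19.2%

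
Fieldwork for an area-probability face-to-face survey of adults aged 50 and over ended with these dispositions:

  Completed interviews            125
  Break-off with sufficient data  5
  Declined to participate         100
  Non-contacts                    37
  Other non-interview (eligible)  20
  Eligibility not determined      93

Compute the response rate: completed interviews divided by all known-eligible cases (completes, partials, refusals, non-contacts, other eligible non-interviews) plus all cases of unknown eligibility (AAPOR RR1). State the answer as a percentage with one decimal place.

Top → 125
Base → 125 + 5 + 100 + 37 + 20 + 93 = 380
RR1 = 125 / 380 = 0.3289

32.9%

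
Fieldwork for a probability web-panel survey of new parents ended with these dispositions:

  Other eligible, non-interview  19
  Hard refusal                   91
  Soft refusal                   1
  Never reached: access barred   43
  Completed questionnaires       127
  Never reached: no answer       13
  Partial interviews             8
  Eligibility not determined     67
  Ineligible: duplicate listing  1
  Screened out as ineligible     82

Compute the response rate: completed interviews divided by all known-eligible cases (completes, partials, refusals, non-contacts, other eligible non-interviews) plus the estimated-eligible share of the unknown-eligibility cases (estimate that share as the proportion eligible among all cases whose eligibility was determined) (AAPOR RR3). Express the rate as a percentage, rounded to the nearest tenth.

Refused = 91 + 1 = 92
No answer / not reached = 13 + 43 = 56
Not eligible = 82 + 1 = 83
Num: 127
Known eligible: 127 + 8 + 92 + 56 + 19 = 302
e = 302 / (302 + 83) = 302 / 385 = 0.7844
Estimated eligible among unknowns: 0.7844 × 67 = 52.55
Denom: 302 + 52.55 = 354.55
RR3 = 127 / 354.55 = 0.3582

35.8%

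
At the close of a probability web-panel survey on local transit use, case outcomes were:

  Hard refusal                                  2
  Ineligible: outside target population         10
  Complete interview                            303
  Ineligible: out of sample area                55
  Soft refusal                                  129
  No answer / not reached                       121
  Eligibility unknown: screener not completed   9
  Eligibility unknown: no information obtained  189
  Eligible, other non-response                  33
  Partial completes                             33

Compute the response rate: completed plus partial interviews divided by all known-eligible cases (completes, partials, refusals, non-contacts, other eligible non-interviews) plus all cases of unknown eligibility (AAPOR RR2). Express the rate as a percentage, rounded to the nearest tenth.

41.0%

Declined to participate = 2 + 129 = 131
Eligibility not determined = 9 + 189 = 198
Out of scope = 10 + 55 = 65
Top → 303 + 33 = 336
Denom → 303 + 33 + 131 + 121 + 33 + 198 = 819
RR2 = 336 / 819 = 0.4103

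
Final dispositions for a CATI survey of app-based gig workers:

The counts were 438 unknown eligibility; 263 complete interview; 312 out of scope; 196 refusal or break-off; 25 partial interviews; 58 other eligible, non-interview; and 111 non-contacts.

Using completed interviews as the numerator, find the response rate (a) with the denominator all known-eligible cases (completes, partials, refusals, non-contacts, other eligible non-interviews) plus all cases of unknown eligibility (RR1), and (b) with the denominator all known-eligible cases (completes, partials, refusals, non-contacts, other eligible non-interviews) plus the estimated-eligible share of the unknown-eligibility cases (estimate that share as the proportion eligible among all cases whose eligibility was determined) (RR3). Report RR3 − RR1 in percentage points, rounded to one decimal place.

3.6

Top = 263
Base = 263 + 25 + 196 + 111 + 58 + 438 = 1091
RR1 = 263 / 1091 = 0.2411
Known eligible = 263 + 25 + 196 + 111 + 58 = 653
e = 653 / (653 + 312) = 653 / 965 = 0.6767
Estimated eligible among unknowns = 0.6767 × 438 = 296.39
Base = 653 + 296.39 = 949.39
RR3 = 263 / 949.39 = 0.2770
Difference = 27.70 − 24.11 = 3.59 percentage points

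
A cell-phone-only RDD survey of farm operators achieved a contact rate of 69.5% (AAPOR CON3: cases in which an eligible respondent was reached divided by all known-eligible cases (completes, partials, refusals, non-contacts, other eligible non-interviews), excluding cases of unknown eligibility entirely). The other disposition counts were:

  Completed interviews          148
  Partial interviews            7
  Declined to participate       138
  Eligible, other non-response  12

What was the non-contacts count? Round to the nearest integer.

134

Num: 148 + 7 + 138 + 12 = 305
CON3 = 305 / D = 0.695
D = 305 / 0.695 = 438.8
Rest of base = 305
non-contacts = 438.8 − 305 ≈ 134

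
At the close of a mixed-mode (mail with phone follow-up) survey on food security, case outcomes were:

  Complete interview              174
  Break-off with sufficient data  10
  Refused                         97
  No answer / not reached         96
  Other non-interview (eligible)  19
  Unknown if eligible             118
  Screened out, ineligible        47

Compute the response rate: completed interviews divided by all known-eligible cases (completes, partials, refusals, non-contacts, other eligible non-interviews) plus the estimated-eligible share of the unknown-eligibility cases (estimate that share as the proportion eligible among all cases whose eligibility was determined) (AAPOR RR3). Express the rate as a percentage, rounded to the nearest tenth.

Top = 174
Known eligible = 174 + 10 + 97 + 96 + 19 = 396
e = 396 / (396 + 47) = 396 / 443 = 0.8939
Estimated eligible among unknowns = 0.8939 × 118 = 105.48
Denominator = 396 + 105.48 = 501.48
RR3 = 174 / 501.48 = 0.3470

34.7%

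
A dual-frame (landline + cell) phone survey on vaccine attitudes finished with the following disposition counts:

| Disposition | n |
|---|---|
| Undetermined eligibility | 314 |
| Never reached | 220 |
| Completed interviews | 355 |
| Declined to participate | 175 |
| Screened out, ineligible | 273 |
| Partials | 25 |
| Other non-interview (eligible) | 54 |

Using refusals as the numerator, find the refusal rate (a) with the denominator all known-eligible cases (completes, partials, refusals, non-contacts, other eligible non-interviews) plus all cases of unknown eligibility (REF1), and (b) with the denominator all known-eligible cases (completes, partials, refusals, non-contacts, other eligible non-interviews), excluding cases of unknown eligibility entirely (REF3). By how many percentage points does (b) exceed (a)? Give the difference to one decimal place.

5.8

Num: 175
Denominator: 355 + 25 + 175 + 220 + 54 + 314 = 1143
REF1 = 175 / 1143 = 0.1531
Denominator: 355 + 25 + 175 + 220 + 54 = 829
REF3 = 175 / 829 = 0.2111
Difference = 21.11 − 15.31 = 5.80 percentage points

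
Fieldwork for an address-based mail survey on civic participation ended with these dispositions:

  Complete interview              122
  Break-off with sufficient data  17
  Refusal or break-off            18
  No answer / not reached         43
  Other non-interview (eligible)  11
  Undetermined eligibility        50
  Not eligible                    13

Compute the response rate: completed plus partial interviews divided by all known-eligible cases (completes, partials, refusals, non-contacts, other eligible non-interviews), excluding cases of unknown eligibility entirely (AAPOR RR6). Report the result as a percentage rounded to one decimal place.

Numerator: 122 + 17 = 139
Base: 122 + 17 + 18 + 43 + 11 = 211
RR6 = 139 / 211 = 0.6588

65.9%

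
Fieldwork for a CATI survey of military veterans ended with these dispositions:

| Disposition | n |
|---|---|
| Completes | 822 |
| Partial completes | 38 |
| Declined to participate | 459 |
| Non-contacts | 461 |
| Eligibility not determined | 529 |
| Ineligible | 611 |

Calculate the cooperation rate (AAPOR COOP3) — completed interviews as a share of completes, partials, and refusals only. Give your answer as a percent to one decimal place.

Numerator = 822
Denominator = 822 + 38 + 459 = 1319
COOP3 = 822 / 1319 = 0.6232

62.3%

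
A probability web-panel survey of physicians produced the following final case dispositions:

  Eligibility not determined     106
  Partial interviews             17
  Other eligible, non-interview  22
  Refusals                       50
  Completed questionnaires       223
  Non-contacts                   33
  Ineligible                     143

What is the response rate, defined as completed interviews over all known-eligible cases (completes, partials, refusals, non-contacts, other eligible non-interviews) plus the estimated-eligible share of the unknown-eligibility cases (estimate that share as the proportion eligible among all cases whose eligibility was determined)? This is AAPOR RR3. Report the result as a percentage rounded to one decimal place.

Top: 223
Eligible (known): 223 + 17 + 50 + 33 + 22 = 345
e = 345 / (345 + 143) = 345 / 488 = 0.7070
Estimated eligible among unknowns: 0.7070 × 106 = 74.94
Denominator: 345 + 74.94 = 419.94
RR3 = 223 / 419.94 = 0.5310

53.1%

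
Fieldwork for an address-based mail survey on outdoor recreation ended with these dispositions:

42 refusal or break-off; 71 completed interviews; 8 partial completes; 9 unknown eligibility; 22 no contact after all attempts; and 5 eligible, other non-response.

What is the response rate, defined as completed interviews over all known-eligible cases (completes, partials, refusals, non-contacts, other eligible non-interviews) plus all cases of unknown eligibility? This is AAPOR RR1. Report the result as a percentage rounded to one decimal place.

Numerator = 71
Denominator = 71 + 8 + 42 + 22 + 5 + 9 = 157
RR1 = 71 / 157 = 0.4522

45.2%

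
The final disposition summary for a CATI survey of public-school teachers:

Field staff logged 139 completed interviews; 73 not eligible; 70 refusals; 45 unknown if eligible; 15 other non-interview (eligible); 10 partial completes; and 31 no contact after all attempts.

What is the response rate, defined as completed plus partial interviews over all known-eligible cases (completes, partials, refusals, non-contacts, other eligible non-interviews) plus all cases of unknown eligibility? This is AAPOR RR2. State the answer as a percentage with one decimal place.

48.1%

Top: 139 + 10 = 149
Base: 139 + 10 + 70 + 31 + 15 + 45 = 310
RR2 = 149 / 310 = 0.4806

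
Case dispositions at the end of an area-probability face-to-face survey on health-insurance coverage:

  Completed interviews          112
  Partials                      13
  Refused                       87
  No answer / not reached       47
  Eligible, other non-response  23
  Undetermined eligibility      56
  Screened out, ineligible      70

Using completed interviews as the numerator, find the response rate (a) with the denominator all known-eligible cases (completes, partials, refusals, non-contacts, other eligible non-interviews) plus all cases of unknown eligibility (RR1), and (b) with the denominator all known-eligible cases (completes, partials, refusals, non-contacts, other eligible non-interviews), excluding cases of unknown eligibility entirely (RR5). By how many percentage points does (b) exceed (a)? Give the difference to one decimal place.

6.6

Top: 112
Denominator: 112 + 13 + 87 + 47 + 23 + 56 = 338
RR1 = 112 / 338 = 0.3314
Denominator: 112 + 13 + 87 + 47 + 23 = 282
RR5 = 112 / 282 = 0.3972
Difference = 39.72 − 33.14 = 6.58 percentage points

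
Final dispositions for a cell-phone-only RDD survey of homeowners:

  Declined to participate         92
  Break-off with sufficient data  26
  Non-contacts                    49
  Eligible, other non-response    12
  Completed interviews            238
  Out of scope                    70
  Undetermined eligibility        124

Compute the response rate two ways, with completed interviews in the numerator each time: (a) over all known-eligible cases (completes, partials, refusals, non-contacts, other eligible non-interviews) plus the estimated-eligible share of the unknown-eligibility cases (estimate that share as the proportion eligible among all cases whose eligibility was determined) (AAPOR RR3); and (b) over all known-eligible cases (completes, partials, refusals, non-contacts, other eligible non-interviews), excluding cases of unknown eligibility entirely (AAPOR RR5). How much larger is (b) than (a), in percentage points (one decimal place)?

11.6

Numerator = 238
Determined eligible = 238 + 26 + 92 + 49 + 12 = 417
e = 417 / (417 + 70) = 417 / 487 = 0.8563
e × U = 0.8563 × 124 = 106.18
Denominator = 417 + 106.18 = 523.18
RR3 = 238 / 523.18 = 0.4549
Denominator = 238 + 26 + 92 + 49 + 12 = 417
RR5 = 238 / 417 = 0.5707
Difference = 57.07 − 45.49 = 11.58 percentage points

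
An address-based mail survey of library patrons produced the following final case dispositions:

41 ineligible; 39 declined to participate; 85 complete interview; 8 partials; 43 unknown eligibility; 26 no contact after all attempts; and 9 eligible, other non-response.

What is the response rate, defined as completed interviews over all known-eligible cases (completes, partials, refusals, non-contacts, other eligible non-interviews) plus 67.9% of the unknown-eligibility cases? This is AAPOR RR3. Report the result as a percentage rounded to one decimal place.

43.3%

Numerator = 85
Eligible (known) = 85 + 8 + 39 + 26 + 9 = 167
Estimated eligible among unknowns = 0.6790 × 43 = 29.20
Denom = 167 + 29.20 = 196.20
RR3 = 85 / 196.20 = 0.4332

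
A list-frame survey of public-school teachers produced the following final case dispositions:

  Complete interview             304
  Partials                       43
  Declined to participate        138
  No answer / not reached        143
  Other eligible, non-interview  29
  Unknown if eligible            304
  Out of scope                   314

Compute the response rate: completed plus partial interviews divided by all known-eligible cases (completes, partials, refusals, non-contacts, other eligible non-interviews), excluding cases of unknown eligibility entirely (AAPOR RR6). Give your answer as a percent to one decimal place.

Numerator = 304 + 43 = 347
Denom = 304 + 43 + 138 + 143 + 29 = 657
RR6 = 347 / 657 = 0.5282

52.8%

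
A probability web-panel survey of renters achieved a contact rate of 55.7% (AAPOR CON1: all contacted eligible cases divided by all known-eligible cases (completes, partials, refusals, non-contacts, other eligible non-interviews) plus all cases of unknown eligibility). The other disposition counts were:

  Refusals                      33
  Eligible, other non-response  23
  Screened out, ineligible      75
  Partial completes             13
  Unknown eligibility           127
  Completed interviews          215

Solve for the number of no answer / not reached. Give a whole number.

Numerator = 215 + 13 + 33 + 23 = 284
CON1 = 284 / D = 0.557
D = 284 / 0.557 = 509.9
Rest of base = 411
no answer / not reached = 509.9 − 411 ≈ 99

99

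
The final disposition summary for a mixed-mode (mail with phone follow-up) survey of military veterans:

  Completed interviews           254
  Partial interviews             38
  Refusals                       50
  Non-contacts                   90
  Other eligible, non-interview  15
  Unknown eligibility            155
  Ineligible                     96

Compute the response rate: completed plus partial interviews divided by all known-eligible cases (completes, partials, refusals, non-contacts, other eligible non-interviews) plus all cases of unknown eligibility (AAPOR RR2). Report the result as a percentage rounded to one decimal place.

48.5%

Numerator = 254 + 38 = 292
Denominator = 254 + 38 + 50 + 90 + 15 + 155 = 602
RR2 = 292 / 602 = 0.4850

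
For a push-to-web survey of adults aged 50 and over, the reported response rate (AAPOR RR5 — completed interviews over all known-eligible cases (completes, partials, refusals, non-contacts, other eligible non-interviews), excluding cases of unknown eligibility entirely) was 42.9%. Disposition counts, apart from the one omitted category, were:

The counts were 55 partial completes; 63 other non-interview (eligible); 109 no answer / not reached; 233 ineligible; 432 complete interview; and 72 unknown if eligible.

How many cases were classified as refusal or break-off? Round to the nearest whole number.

RR5 = 432 / D = 0.429
D = 432 / 0.429 = 1007.0
Remaining denominator categories sum to 659
refusal or break-off = 1007.0 − 659 ≈ 348

348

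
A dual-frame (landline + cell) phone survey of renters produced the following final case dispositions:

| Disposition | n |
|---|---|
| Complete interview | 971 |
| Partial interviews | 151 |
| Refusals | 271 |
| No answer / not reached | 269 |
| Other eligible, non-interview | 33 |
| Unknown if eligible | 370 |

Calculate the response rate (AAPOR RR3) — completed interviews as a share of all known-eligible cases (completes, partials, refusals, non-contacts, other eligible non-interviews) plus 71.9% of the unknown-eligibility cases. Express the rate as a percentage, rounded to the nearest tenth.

Num → 971
Determined eligible → 971 + 151 + 271 + 269 + 33 = 1695
Eligible share of unknowns → 0.7190 × 370 = 266.03
Denom → 1695 + 266.03 = 1961.03
RR3 = 971 / 1961.03 = 0.4951

49.5%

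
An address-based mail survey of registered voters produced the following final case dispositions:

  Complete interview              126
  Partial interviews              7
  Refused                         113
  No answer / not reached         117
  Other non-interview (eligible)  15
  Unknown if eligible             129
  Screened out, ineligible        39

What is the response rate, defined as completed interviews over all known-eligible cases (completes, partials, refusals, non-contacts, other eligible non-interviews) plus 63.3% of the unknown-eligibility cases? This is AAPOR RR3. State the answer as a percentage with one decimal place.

27.4%

Top: 126
Determined eligible: 126 + 7 + 113 + 117 + 15 = 378
Eligible share of unknowns: 0.6330 × 129 = 81.66
Base: 378 + 81.66 = 459.66
RR3 = 126 / 459.66 = 0.2741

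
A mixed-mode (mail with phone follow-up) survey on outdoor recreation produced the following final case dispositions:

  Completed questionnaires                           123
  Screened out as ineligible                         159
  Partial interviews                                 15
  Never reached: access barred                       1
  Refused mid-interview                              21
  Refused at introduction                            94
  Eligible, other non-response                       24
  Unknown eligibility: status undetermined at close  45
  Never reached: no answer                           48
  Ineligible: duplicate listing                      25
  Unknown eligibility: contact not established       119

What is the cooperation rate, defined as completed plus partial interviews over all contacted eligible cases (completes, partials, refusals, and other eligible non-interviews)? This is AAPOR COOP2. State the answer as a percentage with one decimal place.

Refusals = 94 + 21 = 115
Non-contacts = 48 + 1 = 49
Eligibility not determined = 119 + 45 = 164
Out of scope = 159 + 25 = 184
Num → 123 + 15 = 138
Denominator → 123 + 15 + 115 + 24 = 277
COOP2 = 138 / 277 = 0.4982

49.8%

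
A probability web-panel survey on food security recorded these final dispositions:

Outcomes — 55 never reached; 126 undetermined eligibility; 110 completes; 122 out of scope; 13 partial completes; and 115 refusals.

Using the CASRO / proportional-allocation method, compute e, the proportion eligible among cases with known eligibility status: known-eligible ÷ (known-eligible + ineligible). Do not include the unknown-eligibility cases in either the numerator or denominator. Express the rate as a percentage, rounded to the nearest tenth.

Eligible (known): 110 + 13 + 115 + 55 = 293
e = 293 / (293 + 122) = 293 / 415 = 0.7060

70.6%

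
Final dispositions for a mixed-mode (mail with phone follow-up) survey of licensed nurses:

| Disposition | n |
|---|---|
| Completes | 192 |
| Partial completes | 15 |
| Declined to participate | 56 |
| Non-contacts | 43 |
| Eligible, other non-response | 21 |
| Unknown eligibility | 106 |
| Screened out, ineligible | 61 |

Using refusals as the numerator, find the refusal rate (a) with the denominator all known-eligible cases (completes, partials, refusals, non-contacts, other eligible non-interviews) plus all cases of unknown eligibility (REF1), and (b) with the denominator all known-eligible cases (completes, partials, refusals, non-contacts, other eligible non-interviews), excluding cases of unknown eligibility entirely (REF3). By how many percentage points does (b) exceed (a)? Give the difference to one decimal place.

4.2

Numerator: 56
Denominator: 192 + 15 + 56 + 43 + 21 + 106 = 433
REF1 = 56 / 433 = 0.1293
Denominator: 192 + 15 + 56 + 43 + 21 = 327
REF3 = 56 / 327 = 0.1713
Difference = 17.13 − 12.93 = 4.20 percentage points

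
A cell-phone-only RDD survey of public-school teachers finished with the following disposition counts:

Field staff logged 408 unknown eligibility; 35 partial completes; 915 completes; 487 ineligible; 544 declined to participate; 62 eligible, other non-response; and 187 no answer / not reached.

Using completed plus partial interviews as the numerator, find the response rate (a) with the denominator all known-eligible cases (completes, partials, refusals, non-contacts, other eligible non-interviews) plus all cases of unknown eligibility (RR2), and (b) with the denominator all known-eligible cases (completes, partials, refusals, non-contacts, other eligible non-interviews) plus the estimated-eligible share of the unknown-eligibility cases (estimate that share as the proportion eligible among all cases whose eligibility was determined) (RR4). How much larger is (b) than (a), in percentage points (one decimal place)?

1.9

Top = 915 + 35 = 950
Base = 915 + 35 + 544 + 187 + 62 + 408 = 2151
RR2 = 950 / 2151 = 0.4417
Determined eligible = 915 + 35 + 544 + 187 + 62 = 1743
e = 1743 / (1743 + 487) = 1743 / 2230 = 0.7816
Eligible share of unknowns = 0.7816 × 408 = 318.89
Base = 1743 + 318.89 = 2061.89
RR4 = 950 / 2061.89 = 0.4607
Difference = 46.07 − 44.17 = 1.90 percentage points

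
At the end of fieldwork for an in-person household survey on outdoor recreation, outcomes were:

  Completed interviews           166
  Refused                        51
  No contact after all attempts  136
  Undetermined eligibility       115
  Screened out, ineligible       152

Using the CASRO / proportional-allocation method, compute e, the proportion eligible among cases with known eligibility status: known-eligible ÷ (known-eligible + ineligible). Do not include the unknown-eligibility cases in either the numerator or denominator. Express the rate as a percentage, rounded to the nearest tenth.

Known eligible: 166 + 51 + 136 = 353
e = 353 / (353 + 152) = 353 / 505 = 0.6990

69.9%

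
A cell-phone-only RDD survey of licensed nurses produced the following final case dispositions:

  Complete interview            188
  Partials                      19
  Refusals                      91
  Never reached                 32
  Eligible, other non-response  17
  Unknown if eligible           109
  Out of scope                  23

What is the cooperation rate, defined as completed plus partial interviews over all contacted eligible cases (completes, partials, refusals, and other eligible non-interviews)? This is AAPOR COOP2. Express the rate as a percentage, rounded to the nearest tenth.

65.7%

Num = 188 + 19 = 207
Denom = 188 + 19 + 91 + 17 = 315
COOP2 = 207 / 315 = 0.6571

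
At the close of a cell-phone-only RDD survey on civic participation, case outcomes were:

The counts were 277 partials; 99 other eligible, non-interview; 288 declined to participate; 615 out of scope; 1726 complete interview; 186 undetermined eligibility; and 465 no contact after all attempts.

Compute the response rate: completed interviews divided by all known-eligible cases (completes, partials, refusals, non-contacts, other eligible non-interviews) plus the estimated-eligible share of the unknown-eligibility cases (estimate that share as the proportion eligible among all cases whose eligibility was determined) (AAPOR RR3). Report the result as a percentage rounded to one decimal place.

Num → 1726
Eligible (known) → 1726 + 277 + 288 + 465 + 99 = 2855
e = 2855 / (2855 + 615) = 2855 / 3470 = 0.8228
Eligible share of unknowns → 0.8228 × 186 = 153.04
Denominator → 2855 + 153.04 = 3008.04
RR3 = 1726 / 3008.04 = 0.5738

57.4%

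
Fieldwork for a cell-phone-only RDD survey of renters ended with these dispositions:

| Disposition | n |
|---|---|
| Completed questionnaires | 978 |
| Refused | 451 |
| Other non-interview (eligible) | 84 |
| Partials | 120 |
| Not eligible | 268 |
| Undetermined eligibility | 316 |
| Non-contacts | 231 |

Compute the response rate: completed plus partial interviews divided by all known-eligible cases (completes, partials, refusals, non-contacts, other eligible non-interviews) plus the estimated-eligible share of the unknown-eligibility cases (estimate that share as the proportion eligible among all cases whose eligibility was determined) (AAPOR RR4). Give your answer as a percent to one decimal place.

Top → 978 + 120 = 1098
Known eligible → 978 + 120 + 451 + 231 + 84 = 1864
e = 1864 / (1864 + 268) = 1864 / 2132 = 0.8743
Estimated eligible among unknowns → 0.8743 × 316 = 276.28
Denom → 1864 + 276.28 = 2140.28
RR4 = 1098 / 2140.28 = 0.5130

51.3%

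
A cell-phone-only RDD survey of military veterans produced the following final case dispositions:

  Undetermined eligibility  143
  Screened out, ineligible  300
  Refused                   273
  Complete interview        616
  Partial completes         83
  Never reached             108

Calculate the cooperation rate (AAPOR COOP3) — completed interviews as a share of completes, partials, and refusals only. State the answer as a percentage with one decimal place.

63.4%

Numerator = 616
Denom = 616 + 83 + 273 = 972
COOP3 = 616 / 972 = 0.6337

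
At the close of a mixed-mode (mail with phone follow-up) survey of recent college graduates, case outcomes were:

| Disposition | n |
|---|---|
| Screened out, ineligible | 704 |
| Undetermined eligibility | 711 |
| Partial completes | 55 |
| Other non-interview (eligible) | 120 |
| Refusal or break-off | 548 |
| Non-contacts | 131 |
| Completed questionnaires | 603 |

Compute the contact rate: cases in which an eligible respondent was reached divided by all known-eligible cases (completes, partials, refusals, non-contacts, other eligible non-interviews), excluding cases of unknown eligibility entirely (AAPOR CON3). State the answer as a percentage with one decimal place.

Top: 603 + 55 + 548 + 120 = 1326
Base: 603 + 55 + 548 + 131 + 120 = 1457
CON3 = 1326 / 1457 = 0.9101

91.0%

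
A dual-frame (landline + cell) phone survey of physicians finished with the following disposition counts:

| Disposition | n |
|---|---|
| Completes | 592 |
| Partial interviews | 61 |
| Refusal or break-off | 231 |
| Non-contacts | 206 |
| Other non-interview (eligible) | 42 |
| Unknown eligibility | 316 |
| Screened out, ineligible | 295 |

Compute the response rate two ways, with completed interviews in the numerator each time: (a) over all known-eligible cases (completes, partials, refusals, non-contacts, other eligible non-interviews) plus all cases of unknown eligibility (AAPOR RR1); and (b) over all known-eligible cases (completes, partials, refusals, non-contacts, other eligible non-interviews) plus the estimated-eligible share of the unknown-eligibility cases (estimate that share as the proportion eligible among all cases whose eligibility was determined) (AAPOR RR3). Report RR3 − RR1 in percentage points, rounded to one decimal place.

Num: 592
Denom: 592 + 61 + 231 + 206 + 42 + 316 = 1448
RR1 = 592 / 1448 = 0.4088
Determined eligible: 592 + 61 + 231 + 206 + 42 = 1132
e = 1132 / (1132 + 295) = 1132 / 1427 = 0.7933
e × U: 0.7933 × 316 = 250.68
Denom: 1132 + 250.68 = 1382.68
RR3 = 592 / 1382.68 = 0.4282
Difference = 42.82 − 40.88 = 1.94 percentage points

1.9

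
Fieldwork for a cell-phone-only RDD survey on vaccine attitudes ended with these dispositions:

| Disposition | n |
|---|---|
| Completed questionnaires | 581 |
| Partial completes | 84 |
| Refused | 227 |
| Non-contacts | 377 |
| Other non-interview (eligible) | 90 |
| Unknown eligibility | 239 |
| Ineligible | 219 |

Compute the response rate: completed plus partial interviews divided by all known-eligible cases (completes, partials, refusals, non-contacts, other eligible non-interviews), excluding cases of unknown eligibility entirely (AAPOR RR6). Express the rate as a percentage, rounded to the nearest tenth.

Numerator → 581 + 84 = 665
Base → 581 + 84 + 227 + 377 + 90 = 1359
RR6 = 665 / 1359 = 0.4893

48.9%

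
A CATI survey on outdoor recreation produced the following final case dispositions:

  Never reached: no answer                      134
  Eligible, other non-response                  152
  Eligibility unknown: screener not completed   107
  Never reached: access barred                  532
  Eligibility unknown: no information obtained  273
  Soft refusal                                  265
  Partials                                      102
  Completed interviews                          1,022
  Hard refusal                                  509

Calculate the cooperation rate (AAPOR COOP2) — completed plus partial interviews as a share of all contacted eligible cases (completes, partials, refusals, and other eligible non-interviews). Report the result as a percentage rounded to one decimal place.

Refused = 509 + 265 = 774
No answer / not reached = 134 + 532 = 666
Unknown eligibility = 107 + 273 = 380
Num → 1022 + 102 = 1124
Denom → 1022 + 102 + 774 + 152 = 2050
COOP2 = 1124 / 2050 = 0.5483

54.8%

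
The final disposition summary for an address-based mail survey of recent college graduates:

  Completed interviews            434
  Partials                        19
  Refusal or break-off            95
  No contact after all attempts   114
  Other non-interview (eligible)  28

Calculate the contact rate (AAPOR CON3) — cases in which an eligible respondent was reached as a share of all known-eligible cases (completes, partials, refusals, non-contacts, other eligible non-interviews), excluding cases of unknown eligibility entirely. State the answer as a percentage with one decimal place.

Num → 434 + 19 + 95 + 28 = 576
Denom → 434 + 19 + 95 + 114 + 28 = 690
CON3 = 576 / 690 = 0.8348

83.5%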